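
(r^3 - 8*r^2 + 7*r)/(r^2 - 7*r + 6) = r*(r - 7)/(r - 6)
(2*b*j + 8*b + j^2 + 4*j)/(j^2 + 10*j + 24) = (2*b + j)/(j + 6)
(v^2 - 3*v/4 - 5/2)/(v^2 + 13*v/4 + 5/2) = (v - 2)/(v + 2)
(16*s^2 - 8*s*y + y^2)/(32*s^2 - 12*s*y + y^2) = (-4*s + y)/(-8*s + y)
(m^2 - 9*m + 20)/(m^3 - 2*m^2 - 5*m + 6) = (m^2 - 9*m + 20)/(m^3 - 2*m^2 - 5*m + 6)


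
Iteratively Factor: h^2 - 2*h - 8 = (h + 2)*(h - 4)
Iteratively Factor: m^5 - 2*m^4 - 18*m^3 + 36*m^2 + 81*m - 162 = (m + 3)*(m^4 - 5*m^3 - 3*m^2 + 45*m - 54) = (m + 3)^2*(m^3 - 8*m^2 + 21*m - 18) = (m - 3)*(m + 3)^2*(m^2 - 5*m + 6) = (m - 3)^2*(m + 3)^2*(m - 2)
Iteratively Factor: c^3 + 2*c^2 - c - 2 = (c + 1)*(c^2 + c - 2) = (c - 1)*(c + 1)*(c + 2)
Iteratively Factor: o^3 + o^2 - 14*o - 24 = (o + 3)*(o^2 - 2*o - 8) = (o - 4)*(o + 3)*(o + 2)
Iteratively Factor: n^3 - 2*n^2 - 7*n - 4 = (n + 1)*(n^2 - 3*n - 4) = (n + 1)^2*(n - 4)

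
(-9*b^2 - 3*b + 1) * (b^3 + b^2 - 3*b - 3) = -9*b^5 - 12*b^4 + 25*b^3 + 37*b^2 + 6*b - 3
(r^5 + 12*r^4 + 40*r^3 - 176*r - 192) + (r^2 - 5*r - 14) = r^5 + 12*r^4 + 40*r^3 + r^2 - 181*r - 206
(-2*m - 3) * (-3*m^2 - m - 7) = 6*m^3 + 11*m^2 + 17*m + 21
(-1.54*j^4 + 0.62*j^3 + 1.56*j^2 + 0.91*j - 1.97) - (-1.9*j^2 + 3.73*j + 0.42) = -1.54*j^4 + 0.62*j^3 + 3.46*j^2 - 2.82*j - 2.39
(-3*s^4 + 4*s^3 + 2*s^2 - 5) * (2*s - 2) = -6*s^5 + 14*s^4 - 4*s^3 - 4*s^2 - 10*s + 10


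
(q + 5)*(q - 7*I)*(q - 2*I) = q^3 + 5*q^2 - 9*I*q^2 - 14*q - 45*I*q - 70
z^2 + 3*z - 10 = (z - 2)*(z + 5)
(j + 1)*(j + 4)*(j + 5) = j^3 + 10*j^2 + 29*j + 20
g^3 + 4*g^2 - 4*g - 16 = (g - 2)*(g + 2)*(g + 4)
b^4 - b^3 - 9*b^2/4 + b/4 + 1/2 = (b - 2)*(b - 1/2)*(b + 1/2)*(b + 1)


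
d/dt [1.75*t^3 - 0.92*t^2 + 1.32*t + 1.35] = 5.25*t^2 - 1.84*t + 1.32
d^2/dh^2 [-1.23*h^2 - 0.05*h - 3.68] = -2.46000000000000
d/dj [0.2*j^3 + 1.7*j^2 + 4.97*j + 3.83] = 0.6*j^2 + 3.4*j + 4.97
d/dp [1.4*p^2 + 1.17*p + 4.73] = 2.8*p + 1.17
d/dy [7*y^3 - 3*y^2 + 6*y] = 21*y^2 - 6*y + 6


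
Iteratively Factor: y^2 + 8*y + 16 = (y + 4)*(y + 4)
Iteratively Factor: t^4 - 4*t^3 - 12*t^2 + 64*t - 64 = (t + 4)*(t^3 - 8*t^2 + 20*t - 16) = (t - 4)*(t + 4)*(t^2 - 4*t + 4) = (t - 4)*(t - 2)*(t + 4)*(t - 2)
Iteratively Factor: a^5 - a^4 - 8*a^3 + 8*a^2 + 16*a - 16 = (a - 2)*(a^4 + a^3 - 6*a^2 - 4*a + 8) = (a - 2)*(a + 2)*(a^3 - a^2 - 4*a + 4) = (a - 2)^2*(a + 2)*(a^2 + a - 2) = (a - 2)^2*(a - 1)*(a + 2)*(a + 2)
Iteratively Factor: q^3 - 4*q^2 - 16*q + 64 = (q - 4)*(q^2 - 16) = (q - 4)*(q + 4)*(q - 4)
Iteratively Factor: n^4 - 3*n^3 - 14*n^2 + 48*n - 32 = (n - 2)*(n^3 - n^2 - 16*n + 16) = (n - 4)*(n - 2)*(n^2 + 3*n - 4) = (n - 4)*(n - 2)*(n - 1)*(n + 4)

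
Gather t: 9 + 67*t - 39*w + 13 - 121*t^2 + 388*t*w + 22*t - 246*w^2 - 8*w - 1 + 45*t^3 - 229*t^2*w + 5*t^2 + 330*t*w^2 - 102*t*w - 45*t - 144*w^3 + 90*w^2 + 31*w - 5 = 45*t^3 + t^2*(-229*w - 116) + t*(330*w^2 + 286*w + 44) - 144*w^3 - 156*w^2 - 16*w + 16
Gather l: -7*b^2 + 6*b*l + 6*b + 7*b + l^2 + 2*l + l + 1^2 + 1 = -7*b^2 + 13*b + l^2 + l*(6*b + 3) + 2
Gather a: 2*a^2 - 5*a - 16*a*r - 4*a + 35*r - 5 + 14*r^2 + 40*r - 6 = 2*a^2 + a*(-16*r - 9) + 14*r^2 + 75*r - 11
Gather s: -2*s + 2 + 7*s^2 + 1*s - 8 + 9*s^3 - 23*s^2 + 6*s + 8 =9*s^3 - 16*s^2 + 5*s + 2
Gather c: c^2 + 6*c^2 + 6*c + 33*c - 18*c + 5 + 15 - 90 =7*c^2 + 21*c - 70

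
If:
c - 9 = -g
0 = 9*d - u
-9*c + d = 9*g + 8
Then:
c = 9 - g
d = 89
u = 801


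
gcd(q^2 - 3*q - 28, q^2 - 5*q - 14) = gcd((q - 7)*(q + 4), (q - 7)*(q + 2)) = q - 7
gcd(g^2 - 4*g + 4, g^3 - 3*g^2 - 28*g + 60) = g - 2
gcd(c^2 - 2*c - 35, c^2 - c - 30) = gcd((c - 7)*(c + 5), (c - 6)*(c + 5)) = c + 5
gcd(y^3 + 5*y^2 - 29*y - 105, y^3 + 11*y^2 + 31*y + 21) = y^2 + 10*y + 21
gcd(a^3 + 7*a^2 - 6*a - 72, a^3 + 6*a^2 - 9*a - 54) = a^2 + 3*a - 18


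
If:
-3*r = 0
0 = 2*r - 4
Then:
No Solution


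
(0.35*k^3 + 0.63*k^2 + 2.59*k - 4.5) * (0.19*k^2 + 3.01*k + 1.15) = 0.0665*k^5 + 1.1732*k^4 + 2.7909*k^3 + 7.6654*k^2 - 10.5665*k - 5.175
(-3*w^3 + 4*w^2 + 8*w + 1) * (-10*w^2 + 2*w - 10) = 30*w^5 - 46*w^4 - 42*w^3 - 34*w^2 - 78*w - 10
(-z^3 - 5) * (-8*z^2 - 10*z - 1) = 8*z^5 + 10*z^4 + z^3 + 40*z^2 + 50*z + 5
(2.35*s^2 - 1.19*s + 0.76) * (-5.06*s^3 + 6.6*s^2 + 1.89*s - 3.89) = -11.891*s^5 + 21.5314*s^4 - 7.2581*s^3 - 6.3746*s^2 + 6.0655*s - 2.9564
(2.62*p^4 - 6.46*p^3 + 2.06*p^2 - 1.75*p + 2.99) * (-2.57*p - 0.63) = -6.7334*p^5 + 14.9516*p^4 - 1.2244*p^3 + 3.1997*p^2 - 6.5818*p - 1.8837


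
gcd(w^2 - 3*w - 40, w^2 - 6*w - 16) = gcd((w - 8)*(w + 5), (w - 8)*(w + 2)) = w - 8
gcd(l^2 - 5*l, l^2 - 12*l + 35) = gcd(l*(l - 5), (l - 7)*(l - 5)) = l - 5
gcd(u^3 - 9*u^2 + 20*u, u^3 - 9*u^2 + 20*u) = u^3 - 9*u^2 + 20*u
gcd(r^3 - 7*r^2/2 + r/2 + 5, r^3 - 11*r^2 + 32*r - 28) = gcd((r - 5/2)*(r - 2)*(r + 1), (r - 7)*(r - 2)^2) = r - 2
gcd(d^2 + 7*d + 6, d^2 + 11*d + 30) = d + 6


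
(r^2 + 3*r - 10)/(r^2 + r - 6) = (r + 5)/(r + 3)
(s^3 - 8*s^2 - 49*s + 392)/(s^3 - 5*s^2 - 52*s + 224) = (s - 7)/(s - 4)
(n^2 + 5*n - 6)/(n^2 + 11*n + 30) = (n - 1)/(n + 5)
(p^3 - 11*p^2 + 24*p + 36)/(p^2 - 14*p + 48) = (p^2 - 5*p - 6)/(p - 8)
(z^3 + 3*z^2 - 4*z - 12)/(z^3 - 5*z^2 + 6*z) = (z^2 + 5*z + 6)/(z*(z - 3))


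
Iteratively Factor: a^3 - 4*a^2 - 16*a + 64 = (a - 4)*(a^2 - 16) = (a - 4)^2*(a + 4)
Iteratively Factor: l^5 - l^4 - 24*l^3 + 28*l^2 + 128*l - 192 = (l - 2)*(l^4 + l^3 - 22*l^2 - 16*l + 96) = (l - 2)^2*(l^3 + 3*l^2 - 16*l - 48) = (l - 2)^2*(l + 3)*(l^2 - 16) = (l - 4)*(l - 2)^2*(l + 3)*(l + 4)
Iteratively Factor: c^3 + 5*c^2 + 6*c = (c)*(c^2 + 5*c + 6) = c*(c + 3)*(c + 2)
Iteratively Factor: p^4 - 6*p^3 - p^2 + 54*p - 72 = (p + 3)*(p^3 - 9*p^2 + 26*p - 24) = (p - 2)*(p + 3)*(p^2 - 7*p + 12) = (p - 4)*(p - 2)*(p + 3)*(p - 3)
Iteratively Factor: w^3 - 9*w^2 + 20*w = (w)*(w^2 - 9*w + 20) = w*(w - 4)*(w - 5)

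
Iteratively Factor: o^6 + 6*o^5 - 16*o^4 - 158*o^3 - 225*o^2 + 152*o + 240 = (o + 4)*(o^5 + 2*o^4 - 24*o^3 - 62*o^2 + 23*o + 60) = (o - 5)*(o + 4)*(o^4 + 7*o^3 + 11*o^2 - 7*o - 12) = (o - 5)*(o + 4)^2*(o^3 + 3*o^2 - o - 3) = (o - 5)*(o - 1)*(o + 4)^2*(o^2 + 4*o + 3) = (o - 5)*(o - 1)*(o + 3)*(o + 4)^2*(o + 1)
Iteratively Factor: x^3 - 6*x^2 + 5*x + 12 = (x + 1)*(x^2 - 7*x + 12) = (x - 3)*(x + 1)*(x - 4)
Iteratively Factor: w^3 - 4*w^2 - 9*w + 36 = (w - 4)*(w^2 - 9) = (w - 4)*(w + 3)*(w - 3)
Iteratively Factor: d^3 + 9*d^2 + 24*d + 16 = (d + 1)*(d^2 + 8*d + 16) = (d + 1)*(d + 4)*(d + 4)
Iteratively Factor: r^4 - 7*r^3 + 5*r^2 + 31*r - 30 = (r + 2)*(r^3 - 9*r^2 + 23*r - 15) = (r - 3)*(r + 2)*(r^2 - 6*r + 5) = (r - 5)*(r - 3)*(r + 2)*(r - 1)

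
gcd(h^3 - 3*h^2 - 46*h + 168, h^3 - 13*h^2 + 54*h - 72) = h^2 - 10*h + 24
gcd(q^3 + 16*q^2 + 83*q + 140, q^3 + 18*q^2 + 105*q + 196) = q^2 + 11*q + 28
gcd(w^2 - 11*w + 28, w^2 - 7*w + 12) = w - 4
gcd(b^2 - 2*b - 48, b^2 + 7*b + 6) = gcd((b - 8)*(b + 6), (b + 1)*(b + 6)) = b + 6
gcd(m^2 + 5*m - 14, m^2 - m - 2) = m - 2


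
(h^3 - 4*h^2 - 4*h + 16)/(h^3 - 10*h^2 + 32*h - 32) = (h + 2)/(h - 4)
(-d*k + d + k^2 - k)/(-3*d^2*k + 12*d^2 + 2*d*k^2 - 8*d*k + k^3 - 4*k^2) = (k - 1)/(3*d*k - 12*d + k^2 - 4*k)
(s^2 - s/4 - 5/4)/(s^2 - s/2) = (4*s^2 - s - 5)/(2*s*(2*s - 1))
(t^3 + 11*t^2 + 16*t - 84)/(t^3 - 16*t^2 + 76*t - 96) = (t^2 + 13*t + 42)/(t^2 - 14*t + 48)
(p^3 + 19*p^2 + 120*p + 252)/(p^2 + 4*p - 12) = (p^2 + 13*p + 42)/(p - 2)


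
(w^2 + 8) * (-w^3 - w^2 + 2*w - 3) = -w^5 - w^4 - 6*w^3 - 11*w^2 + 16*w - 24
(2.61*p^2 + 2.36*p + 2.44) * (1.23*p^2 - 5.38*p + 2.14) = 3.2103*p^4 - 11.139*p^3 - 4.1102*p^2 - 8.0768*p + 5.2216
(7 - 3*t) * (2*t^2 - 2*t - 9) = -6*t^3 + 20*t^2 + 13*t - 63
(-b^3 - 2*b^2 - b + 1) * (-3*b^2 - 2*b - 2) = 3*b^5 + 8*b^4 + 9*b^3 + 3*b^2 - 2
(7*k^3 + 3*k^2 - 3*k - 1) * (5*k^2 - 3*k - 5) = 35*k^5 - 6*k^4 - 59*k^3 - 11*k^2 + 18*k + 5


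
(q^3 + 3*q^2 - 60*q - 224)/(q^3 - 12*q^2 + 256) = (q + 7)/(q - 8)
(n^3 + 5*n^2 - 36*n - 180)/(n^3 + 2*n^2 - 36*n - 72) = (n + 5)/(n + 2)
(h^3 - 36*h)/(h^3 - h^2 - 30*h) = (h + 6)/(h + 5)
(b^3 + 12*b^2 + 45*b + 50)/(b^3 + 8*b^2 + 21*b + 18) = (b^2 + 10*b + 25)/(b^2 + 6*b + 9)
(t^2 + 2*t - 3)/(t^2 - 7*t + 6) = (t + 3)/(t - 6)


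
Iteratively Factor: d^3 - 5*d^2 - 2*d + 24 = (d - 4)*(d^2 - d - 6) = (d - 4)*(d + 2)*(d - 3)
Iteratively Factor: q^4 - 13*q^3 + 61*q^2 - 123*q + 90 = (q - 5)*(q^3 - 8*q^2 + 21*q - 18) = (q - 5)*(q - 2)*(q^2 - 6*q + 9) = (q - 5)*(q - 3)*(q - 2)*(q - 3)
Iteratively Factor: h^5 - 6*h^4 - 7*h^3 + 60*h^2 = (h)*(h^4 - 6*h^3 - 7*h^2 + 60*h) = h*(h - 4)*(h^3 - 2*h^2 - 15*h) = h^2*(h - 4)*(h^2 - 2*h - 15) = h^2*(h - 4)*(h + 3)*(h - 5)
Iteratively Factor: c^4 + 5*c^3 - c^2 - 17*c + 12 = (c + 3)*(c^3 + 2*c^2 - 7*c + 4) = (c - 1)*(c + 3)*(c^2 + 3*c - 4) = (c - 1)^2*(c + 3)*(c + 4)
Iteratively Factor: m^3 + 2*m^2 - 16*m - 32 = (m + 2)*(m^2 - 16) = (m - 4)*(m + 2)*(m + 4)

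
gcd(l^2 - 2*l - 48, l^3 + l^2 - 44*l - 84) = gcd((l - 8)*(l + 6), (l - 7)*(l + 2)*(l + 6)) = l + 6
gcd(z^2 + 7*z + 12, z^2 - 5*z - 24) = z + 3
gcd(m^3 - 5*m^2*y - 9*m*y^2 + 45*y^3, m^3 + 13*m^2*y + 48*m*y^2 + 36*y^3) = 1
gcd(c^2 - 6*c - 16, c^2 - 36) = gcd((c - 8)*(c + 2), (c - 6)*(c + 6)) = 1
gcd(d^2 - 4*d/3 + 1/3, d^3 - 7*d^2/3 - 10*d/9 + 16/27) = d - 1/3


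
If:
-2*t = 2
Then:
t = -1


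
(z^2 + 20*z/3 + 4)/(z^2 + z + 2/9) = 3*(z + 6)/(3*z + 1)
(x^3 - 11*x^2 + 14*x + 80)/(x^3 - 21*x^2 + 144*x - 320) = (x + 2)/(x - 8)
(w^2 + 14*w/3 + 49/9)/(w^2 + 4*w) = (9*w^2 + 42*w + 49)/(9*w*(w + 4))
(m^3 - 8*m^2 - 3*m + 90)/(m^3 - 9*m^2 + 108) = (m - 5)/(m - 6)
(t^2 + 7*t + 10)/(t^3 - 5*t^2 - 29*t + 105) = (t + 2)/(t^2 - 10*t + 21)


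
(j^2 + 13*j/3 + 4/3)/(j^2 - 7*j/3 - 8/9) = 3*(j + 4)/(3*j - 8)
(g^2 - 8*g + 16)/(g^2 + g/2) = 2*(g^2 - 8*g + 16)/(g*(2*g + 1))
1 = 1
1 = 1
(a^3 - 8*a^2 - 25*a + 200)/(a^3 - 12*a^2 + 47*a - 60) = (a^2 - 3*a - 40)/(a^2 - 7*a + 12)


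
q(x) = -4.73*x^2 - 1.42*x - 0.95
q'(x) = -9.46*x - 1.42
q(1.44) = -12.80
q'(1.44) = -15.04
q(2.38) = -31.12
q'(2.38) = -23.93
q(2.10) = -24.79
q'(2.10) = -21.29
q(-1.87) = -14.83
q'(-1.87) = 16.27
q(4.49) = -102.68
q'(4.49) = -43.90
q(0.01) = -0.96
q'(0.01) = -1.51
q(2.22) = -27.41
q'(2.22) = -22.42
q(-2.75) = -32.82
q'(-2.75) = 24.60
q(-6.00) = -162.71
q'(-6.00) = 55.34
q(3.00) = -47.78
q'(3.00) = -29.80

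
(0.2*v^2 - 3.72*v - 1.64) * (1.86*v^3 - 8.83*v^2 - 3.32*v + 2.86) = 0.372*v^5 - 8.6852*v^4 + 29.1332*v^3 + 27.4036*v^2 - 5.1944*v - 4.6904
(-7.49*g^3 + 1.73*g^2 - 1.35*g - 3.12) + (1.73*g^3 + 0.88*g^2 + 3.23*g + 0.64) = -5.76*g^3 + 2.61*g^2 + 1.88*g - 2.48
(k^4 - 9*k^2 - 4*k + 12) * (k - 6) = k^5 - 6*k^4 - 9*k^3 + 50*k^2 + 36*k - 72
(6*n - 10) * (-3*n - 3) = -18*n^2 + 12*n + 30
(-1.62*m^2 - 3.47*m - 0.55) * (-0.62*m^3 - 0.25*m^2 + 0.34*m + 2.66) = 1.0044*m^5 + 2.5564*m^4 + 0.6577*m^3 - 5.3515*m^2 - 9.4172*m - 1.463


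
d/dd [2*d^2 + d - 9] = 4*d + 1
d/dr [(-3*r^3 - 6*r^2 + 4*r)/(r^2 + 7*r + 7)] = (-3*r^4 - 42*r^3 - 109*r^2 - 84*r + 28)/(r^4 + 14*r^3 + 63*r^2 + 98*r + 49)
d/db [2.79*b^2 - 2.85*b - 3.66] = 5.58*b - 2.85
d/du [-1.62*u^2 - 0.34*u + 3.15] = -3.24*u - 0.34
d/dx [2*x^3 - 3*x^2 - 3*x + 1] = 6*x^2 - 6*x - 3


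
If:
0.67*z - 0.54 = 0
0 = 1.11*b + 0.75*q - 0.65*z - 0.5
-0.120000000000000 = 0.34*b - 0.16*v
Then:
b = 0.470588235294118*v - 0.352941176470588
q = 1.8875270705297 - 0.696470588235294*v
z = 0.81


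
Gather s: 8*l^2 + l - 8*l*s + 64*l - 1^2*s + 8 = 8*l^2 + 65*l + s*(-8*l - 1) + 8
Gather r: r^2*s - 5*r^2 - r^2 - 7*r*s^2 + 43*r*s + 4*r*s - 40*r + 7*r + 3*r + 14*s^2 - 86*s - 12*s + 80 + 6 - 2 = r^2*(s - 6) + r*(-7*s^2 + 47*s - 30) + 14*s^2 - 98*s + 84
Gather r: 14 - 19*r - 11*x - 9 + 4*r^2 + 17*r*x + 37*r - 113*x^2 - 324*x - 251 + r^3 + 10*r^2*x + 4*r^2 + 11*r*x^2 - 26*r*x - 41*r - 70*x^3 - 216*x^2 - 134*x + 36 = r^3 + r^2*(10*x + 8) + r*(11*x^2 - 9*x - 23) - 70*x^3 - 329*x^2 - 469*x - 210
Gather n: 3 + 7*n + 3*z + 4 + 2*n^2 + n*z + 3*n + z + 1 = 2*n^2 + n*(z + 10) + 4*z + 8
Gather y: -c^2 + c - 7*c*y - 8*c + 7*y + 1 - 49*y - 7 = -c^2 - 7*c + y*(-7*c - 42) - 6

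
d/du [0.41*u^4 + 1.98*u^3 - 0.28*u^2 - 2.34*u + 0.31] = 1.64*u^3 + 5.94*u^2 - 0.56*u - 2.34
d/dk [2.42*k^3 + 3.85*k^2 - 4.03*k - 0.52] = 7.26*k^2 + 7.7*k - 4.03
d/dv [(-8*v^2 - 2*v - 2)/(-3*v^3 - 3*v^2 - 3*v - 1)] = 4*(-6*v^4 - 3*v^3 + v - 1)/(9*v^6 + 18*v^5 + 27*v^4 + 24*v^3 + 15*v^2 + 6*v + 1)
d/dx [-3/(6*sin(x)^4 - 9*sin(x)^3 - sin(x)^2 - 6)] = 3*(24*sin(x)^2 - 27*sin(x) - 2)*sin(x)*cos(x)/(-6*sin(x)^4 + 9*sin(x)^3 + sin(x)^2 + 6)^2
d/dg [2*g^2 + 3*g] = 4*g + 3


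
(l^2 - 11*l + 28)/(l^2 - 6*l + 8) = (l - 7)/(l - 2)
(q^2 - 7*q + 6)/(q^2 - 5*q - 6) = (q - 1)/(q + 1)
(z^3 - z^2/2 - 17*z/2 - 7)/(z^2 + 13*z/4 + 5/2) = 2*(2*z^2 - 5*z - 7)/(4*z + 5)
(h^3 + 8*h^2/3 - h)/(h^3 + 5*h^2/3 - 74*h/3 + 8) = h*(h + 3)/(h^2 + 2*h - 24)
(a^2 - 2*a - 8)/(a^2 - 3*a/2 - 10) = 2*(a + 2)/(2*a + 5)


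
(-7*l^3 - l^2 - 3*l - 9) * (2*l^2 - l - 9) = -14*l^5 + 5*l^4 + 58*l^3 - 6*l^2 + 36*l + 81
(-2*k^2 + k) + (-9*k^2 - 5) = -11*k^2 + k - 5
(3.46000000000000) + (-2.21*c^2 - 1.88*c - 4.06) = -2.21*c^2 - 1.88*c - 0.6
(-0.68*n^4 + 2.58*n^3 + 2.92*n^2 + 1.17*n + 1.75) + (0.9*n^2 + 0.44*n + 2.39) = -0.68*n^4 + 2.58*n^3 + 3.82*n^2 + 1.61*n + 4.14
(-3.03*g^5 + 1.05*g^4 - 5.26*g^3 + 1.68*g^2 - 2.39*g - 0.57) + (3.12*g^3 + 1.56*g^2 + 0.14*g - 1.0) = -3.03*g^5 + 1.05*g^4 - 2.14*g^3 + 3.24*g^2 - 2.25*g - 1.57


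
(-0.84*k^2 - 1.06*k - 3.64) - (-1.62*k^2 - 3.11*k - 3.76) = 0.78*k^2 + 2.05*k + 0.12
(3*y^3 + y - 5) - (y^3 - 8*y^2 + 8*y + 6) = 2*y^3 + 8*y^2 - 7*y - 11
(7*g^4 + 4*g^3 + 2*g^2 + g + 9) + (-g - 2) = 7*g^4 + 4*g^3 + 2*g^2 + 7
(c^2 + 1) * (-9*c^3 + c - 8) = -9*c^5 - 8*c^3 - 8*c^2 + c - 8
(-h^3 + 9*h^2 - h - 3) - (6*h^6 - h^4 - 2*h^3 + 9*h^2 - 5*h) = -6*h^6 + h^4 + h^3 + 4*h - 3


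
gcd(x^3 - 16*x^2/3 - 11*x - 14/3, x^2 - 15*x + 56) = x - 7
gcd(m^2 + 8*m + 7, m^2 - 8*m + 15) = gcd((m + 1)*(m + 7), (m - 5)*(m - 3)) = 1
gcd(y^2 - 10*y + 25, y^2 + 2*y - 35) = y - 5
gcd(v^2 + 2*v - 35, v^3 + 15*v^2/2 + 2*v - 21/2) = v + 7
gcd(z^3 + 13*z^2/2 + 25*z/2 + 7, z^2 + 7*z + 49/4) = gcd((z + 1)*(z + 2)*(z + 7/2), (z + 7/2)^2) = z + 7/2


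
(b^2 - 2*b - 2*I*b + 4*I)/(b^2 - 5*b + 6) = (b - 2*I)/(b - 3)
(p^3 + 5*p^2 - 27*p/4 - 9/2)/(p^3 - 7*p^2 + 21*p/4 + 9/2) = (p + 6)/(p - 6)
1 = 1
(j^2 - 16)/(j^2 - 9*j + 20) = (j + 4)/(j - 5)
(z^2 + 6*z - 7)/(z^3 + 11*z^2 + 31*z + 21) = (z - 1)/(z^2 + 4*z + 3)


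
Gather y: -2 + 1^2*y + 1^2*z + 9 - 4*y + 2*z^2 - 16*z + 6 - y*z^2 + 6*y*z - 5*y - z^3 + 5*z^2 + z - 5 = y*(-z^2 + 6*z - 8) - z^3 + 7*z^2 - 14*z + 8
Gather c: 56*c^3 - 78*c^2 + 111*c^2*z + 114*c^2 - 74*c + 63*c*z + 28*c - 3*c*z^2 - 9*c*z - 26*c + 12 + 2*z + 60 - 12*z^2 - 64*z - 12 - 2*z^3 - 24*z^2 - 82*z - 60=56*c^3 + c^2*(111*z + 36) + c*(-3*z^2 + 54*z - 72) - 2*z^3 - 36*z^2 - 144*z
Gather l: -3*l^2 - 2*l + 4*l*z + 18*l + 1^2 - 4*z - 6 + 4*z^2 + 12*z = -3*l^2 + l*(4*z + 16) + 4*z^2 + 8*z - 5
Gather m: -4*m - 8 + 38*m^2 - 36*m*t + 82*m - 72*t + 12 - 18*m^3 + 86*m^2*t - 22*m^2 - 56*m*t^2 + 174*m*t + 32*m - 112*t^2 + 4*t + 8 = -18*m^3 + m^2*(86*t + 16) + m*(-56*t^2 + 138*t + 110) - 112*t^2 - 68*t + 12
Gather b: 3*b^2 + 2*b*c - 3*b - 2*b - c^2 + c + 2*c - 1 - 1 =3*b^2 + b*(2*c - 5) - c^2 + 3*c - 2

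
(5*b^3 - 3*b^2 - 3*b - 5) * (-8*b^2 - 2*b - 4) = -40*b^5 + 14*b^4 + 10*b^3 + 58*b^2 + 22*b + 20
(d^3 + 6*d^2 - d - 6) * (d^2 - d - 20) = d^5 + 5*d^4 - 27*d^3 - 125*d^2 + 26*d + 120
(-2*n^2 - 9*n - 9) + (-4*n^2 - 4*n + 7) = -6*n^2 - 13*n - 2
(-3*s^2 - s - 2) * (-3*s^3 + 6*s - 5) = 9*s^5 + 3*s^4 - 12*s^3 + 9*s^2 - 7*s + 10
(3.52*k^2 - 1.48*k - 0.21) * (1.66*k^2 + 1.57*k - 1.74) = 5.8432*k^4 + 3.0696*k^3 - 8.797*k^2 + 2.2455*k + 0.3654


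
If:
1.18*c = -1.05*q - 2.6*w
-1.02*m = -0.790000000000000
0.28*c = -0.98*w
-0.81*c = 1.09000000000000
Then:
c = -1.35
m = 0.77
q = 0.56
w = 0.38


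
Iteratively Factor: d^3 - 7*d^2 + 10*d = (d)*(d^2 - 7*d + 10) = d*(d - 2)*(d - 5)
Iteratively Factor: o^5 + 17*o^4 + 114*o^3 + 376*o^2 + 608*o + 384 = (o + 4)*(o^4 + 13*o^3 + 62*o^2 + 128*o + 96) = (o + 2)*(o + 4)*(o^3 + 11*o^2 + 40*o + 48) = (o + 2)*(o + 4)^2*(o^2 + 7*o + 12) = (o + 2)*(o + 4)^3*(o + 3)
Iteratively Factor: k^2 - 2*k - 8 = (k + 2)*(k - 4)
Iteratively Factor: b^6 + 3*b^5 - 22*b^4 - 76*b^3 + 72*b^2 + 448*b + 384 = (b + 2)*(b^5 + b^4 - 24*b^3 - 28*b^2 + 128*b + 192) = (b - 4)*(b + 2)*(b^4 + 5*b^3 - 4*b^2 - 44*b - 48) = (b - 4)*(b + 2)*(b + 4)*(b^3 + b^2 - 8*b - 12) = (b - 4)*(b - 3)*(b + 2)*(b + 4)*(b^2 + 4*b + 4) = (b - 4)*(b - 3)*(b + 2)^2*(b + 4)*(b + 2)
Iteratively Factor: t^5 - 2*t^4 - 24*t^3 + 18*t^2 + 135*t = (t - 3)*(t^4 + t^3 - 21*t^2 - 45*t) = (t - 3)*(t + 3)*(t^3 - 2*t^2 - 15*t) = (t - 5)*(t - 3)*(t + 3)*(t^2 + 3*t) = (t - 5)*(t - 3)*(t + 3)^2*(t)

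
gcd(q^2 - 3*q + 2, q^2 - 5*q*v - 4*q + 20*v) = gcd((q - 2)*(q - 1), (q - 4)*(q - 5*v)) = 1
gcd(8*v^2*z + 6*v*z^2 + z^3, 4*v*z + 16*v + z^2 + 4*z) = 4*v + z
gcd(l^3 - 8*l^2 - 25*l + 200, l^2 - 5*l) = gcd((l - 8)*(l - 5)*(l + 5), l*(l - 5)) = l - 5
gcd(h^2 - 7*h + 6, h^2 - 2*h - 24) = h - 6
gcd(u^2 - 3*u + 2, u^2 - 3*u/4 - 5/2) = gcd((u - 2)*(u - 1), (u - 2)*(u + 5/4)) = u - 2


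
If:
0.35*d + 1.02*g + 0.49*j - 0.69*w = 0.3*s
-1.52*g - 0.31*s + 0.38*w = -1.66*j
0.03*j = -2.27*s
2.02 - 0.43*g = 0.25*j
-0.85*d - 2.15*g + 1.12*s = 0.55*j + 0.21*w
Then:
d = -10.15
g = 3.19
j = 2.59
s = -0.03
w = 1.43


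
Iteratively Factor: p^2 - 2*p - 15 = (p - 5)*(p + 3)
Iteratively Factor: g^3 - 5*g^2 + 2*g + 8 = (g - 2)*(g^2 - 3*g - 4) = (g - 4)*(g - 2)*(g + 1)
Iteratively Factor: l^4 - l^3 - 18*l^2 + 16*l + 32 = (l + 4)*(l^3 - 5*l^2 + 2*l + 8) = (l - 4)*(l + 4)*(l^2 - l - 2) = (l - 4)*(l + 1)*(l + 4)*(l - 2)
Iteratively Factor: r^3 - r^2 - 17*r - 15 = (r + 3)*(r^2 - 4*r - 5) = (r + 1)*(r + 3)*(r - 5)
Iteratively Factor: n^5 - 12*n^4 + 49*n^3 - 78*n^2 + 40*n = (n - 2)*(n^4 - 10*n^3 + 29*n^2 - 20*n) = n*(n - 2)*(n^3 - 10*n^2 + 29*n - 20) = n*(n - 2)*(n - 1)*(n^2 - 9*n + 20) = n*(n - 5)*(n - 2)*(n - 1)*(n - 4)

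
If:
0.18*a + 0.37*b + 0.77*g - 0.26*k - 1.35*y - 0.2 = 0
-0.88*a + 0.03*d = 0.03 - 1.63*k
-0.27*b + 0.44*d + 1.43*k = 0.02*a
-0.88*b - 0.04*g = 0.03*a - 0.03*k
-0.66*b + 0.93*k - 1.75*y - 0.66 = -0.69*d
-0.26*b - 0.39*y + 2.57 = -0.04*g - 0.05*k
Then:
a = -17.56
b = -0.34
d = 31.63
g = 13.21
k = -10.04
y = 6.89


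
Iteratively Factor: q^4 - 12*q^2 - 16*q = (q - 4)*(q^3 + 4*q^2 + 4*q) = (q - 4)*(q + 2)*(q^2 + 2*q) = q*(q - 4)*(q + 2)*(q + 2)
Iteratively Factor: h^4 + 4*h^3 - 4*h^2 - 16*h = (h + 2)*(h^3 + 2*h^2 - 8*h) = (h - 2)*(h + 2)*(h^2 + 4*h) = (h - 2)*(h + 2)*(h + 4)*(h)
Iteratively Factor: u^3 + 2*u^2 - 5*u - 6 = (u + 1)*(u^2 + u - 6) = (u + 1)*(u + 3)*(u - 2)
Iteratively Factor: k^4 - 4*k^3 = (k)*(k^3 - 4*k^2) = k^2*(k^2 - 4*k) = k^2*(k - 4)*(k)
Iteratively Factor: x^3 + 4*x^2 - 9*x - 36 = (x - 3)*(x^2 + 7*x + 12) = (x - 3)*(x + 3)*(x + 4)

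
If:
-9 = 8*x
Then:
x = -9/8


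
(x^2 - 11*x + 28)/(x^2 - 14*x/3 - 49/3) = 3*(x - 4)/(3*x + 7)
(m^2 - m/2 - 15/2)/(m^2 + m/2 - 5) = (m - 3)/(m - 2)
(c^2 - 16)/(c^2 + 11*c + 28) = (c - 4)/(c + 7)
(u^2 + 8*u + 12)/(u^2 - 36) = (u + 2)/(u - 6)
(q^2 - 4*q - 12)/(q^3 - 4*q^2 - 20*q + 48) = (q + 2)/(q^2 + 2*q - 8)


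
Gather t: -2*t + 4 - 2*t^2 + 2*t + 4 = 8 - 2*t^2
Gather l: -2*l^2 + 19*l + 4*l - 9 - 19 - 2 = -2*l^2 + 23*l - 30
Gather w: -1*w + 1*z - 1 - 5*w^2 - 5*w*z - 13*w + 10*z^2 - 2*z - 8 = -5*w^2 + w*(-5*z - 14) + 10*z^2 - z - 9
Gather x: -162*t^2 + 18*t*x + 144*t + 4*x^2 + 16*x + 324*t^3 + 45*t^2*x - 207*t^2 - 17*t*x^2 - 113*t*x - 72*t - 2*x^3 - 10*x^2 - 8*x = 324*t^3 - 369*t^2 + 72*t - 2*x^3 + x^2*(-17*t - 6) + x*(45*t^2 - 95*t + 8)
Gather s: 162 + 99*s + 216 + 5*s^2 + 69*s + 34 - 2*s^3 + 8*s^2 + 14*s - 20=-2*s^3 + 13*s^2 + 182*s + 392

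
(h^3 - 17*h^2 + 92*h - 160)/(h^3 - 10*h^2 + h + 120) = (h - 4)/(h + 3)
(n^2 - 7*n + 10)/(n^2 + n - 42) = (n^2 - 7*n + 10)/(n^2 + n - 42)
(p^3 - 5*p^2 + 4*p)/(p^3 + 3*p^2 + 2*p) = (p^2 - 5*p + 4)/(p^2 + 3*p + 2)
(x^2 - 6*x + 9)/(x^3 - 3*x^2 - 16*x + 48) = (x - 3)/(x^2 - 16)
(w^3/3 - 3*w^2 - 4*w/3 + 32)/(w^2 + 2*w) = (w^3 - 9*w^2 - 4*w + 96)/(3*w*(w + 2))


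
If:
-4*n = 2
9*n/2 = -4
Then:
No Solution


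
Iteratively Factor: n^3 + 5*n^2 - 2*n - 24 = (n - 2)*(n^2 + 7*n + 12) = (n - 2)*(n + 4)*(n + 3)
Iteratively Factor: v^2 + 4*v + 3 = (v + 3)*(v + 1)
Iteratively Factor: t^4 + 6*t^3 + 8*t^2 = (t + 4)*(t^3 + 2*t^2) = t*(t + 4)*(t^2 + 2*t) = t*(t + 2)*(t + 4)*(t)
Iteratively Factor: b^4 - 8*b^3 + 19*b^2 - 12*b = (b)*(b^3 - 8*b^2 + 19*b - 12) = b*(b - 4)*(b^2 - 4*b + 3) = b*(b - 4)*(b - 1)*(b - 3)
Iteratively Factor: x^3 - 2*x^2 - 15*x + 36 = (x - 3)*(x^2 + x - 12) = (x - 3)^2*(x + 4)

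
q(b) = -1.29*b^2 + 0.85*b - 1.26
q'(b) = 0.85 - 2.58*b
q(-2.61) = -12.27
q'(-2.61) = 7.58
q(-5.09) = -39.01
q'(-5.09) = 13.98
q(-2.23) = -9.57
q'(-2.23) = 6.60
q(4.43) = -22.81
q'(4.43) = -10.58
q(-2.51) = -11.52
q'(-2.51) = 7.33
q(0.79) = -1.39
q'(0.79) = -1.19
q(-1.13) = -3.87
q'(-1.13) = 3.77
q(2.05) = -4.94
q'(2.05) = -4.44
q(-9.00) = -113.40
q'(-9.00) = 24.07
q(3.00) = -10.32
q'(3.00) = -6.89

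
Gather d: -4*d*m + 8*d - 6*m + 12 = d*(8 - 4*m) - 6*m + 12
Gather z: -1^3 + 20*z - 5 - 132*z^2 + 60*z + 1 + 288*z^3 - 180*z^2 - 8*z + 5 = 288*z^3 - 312*z^2 + 72*z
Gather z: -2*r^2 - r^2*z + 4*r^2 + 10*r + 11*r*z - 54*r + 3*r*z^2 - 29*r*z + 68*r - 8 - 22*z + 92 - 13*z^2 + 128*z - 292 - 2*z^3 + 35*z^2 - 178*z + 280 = 2*r^2 + 24*r - 2*z^3 + z^2*(3*r + 22) + z*(-r^2 - 18*r - 72) + 72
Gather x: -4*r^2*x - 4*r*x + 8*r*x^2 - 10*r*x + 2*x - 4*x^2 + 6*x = x^2*(8*r - 4) + x*(-4*r^2 - 14*r + 8)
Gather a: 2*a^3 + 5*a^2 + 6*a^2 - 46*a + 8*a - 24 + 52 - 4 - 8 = 2*a^3 + 11*a^2 - 38*a + 16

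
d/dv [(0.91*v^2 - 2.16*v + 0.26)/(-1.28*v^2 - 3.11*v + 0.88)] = (-5.5949*v^2 + 2.2672*v - 1.0922)/(1.6384*v^4 + 7.9616*v^3 + 7.4193*v^2 - 5.4736*v + 0.7744)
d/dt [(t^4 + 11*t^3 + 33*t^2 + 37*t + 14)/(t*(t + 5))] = 2*(t^5 + 13*t^4 + 55*t^3 + 64*t^2 - 14*t - 35)/(t^2*(t^2 + 10*t + 25))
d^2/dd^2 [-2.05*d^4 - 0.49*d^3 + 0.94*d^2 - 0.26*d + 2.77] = -24.6*d^2 - 2.94*d + 1.88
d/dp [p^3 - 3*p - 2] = 3*p^2 - 3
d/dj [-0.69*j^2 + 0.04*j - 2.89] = 0.04 - 1.38*j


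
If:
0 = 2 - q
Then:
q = 2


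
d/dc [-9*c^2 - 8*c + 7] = -18*c - 8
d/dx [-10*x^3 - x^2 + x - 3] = -30*x^2 - 2*x + 1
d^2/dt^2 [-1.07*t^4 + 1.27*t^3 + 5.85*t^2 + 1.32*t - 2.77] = -12.84*t^2 + 7.62*t + 11.7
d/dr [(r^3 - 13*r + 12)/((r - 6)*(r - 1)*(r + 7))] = 30*(-2*r - 1)/(r^4 + 2*r^3 - 83*r^2 - 84*r + 1764)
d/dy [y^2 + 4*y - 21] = 2*y + 4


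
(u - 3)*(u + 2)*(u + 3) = u^3 + 2*u^2 - 9*u - 18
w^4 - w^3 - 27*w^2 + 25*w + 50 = (w - 5)*(w - 2)*(w + 1)*(w + 5)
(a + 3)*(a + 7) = a^2 + 10*a + 21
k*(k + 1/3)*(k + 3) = k^3 + 10*k^2/3 + k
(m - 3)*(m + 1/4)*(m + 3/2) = m^3 - 5*m^2/4 - 39*m/8 - 9/8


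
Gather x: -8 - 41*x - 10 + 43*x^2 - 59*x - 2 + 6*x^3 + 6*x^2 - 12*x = 6*x^3 + 49*x^2 - 112*x - 20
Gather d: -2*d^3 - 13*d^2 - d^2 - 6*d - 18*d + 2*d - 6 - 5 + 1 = -2*d^3 - 14*d^2 - 22*d - 10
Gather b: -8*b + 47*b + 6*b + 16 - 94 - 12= 45*b - 90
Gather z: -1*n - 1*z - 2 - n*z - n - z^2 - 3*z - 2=-2*n - z^2 + z*(-n - 4) - 4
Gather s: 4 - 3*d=4 - 3*d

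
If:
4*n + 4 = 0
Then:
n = -1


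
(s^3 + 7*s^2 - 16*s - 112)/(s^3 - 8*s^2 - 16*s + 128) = (s + 7)/(s - 8)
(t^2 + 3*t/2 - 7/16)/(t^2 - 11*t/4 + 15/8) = (16*t^2 + 24*t - 7)/(2*(8*t^2 - 22*t + 15))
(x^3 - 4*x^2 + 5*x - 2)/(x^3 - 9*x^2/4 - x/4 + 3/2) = 4*(x - 1)/(4*x + 3)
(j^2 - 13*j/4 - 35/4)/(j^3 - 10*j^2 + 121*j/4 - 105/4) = (4*j + 7)/(4*j^2 - 20*j + 21)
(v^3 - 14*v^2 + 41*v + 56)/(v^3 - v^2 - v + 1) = (v^2 - 15*v + 56)/(v^2 - 2*v + 1)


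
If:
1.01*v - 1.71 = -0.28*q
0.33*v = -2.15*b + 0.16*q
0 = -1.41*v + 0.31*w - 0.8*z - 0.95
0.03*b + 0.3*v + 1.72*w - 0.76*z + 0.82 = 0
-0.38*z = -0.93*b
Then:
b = 1.45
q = 14.64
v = -2.36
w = 1.48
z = 3.55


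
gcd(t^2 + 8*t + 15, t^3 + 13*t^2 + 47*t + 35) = t + 5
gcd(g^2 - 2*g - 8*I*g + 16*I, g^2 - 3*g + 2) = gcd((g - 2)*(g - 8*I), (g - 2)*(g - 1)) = g - 2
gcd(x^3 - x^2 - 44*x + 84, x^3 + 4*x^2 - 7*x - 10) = x - 2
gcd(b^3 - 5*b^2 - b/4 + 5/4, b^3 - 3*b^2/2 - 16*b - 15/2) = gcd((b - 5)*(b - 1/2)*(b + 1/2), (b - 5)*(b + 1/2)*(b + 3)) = b^2 - 9*b/2 - 5/2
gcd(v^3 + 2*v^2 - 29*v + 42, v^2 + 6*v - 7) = v + 7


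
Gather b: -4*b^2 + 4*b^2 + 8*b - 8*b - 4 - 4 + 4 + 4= 0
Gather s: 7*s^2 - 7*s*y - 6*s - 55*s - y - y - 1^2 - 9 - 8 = 7*s^2 + s*(-7*y - 61) - 2*y - 18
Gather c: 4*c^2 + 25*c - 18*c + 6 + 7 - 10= 4*c^2 + 7*c + 3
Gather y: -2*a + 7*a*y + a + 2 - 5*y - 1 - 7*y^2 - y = -a - 7*y^2 + y*(7*a - 6) + 1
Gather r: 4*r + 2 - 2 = 4*r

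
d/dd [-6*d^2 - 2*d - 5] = -12*d - 2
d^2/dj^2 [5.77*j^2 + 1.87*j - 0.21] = 11.5400000000000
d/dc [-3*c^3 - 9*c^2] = 9*c*(-c - 2)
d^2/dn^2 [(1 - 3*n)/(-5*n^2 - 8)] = 10*(20*n^2*(3*n - 1) + (1 - 9*n)*(5*n^2 + 8))/(5*n^2 + 8)^3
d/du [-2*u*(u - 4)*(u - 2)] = -6*u^2 + 24*u - 16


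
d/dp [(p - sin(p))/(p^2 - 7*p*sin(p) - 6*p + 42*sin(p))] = (6*p^2*cos(p) - p^2 + 2*p*sin(p) - 36*p*cos(p) - 7*sin(p)^2 + 36*sin(p))/((p - 6)^2*(p - 7*sin(p))^2)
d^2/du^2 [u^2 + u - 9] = 2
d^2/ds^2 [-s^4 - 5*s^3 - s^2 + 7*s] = -12*s^2 - 30*s - 2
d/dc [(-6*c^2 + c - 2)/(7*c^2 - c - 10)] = (-c^2 + 148*c - 12)/(49*c^4 - 14*c^3 - 139*c^2 + 20*c + 100)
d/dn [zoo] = 0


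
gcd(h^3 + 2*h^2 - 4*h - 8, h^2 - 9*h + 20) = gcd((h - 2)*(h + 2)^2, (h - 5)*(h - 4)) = 1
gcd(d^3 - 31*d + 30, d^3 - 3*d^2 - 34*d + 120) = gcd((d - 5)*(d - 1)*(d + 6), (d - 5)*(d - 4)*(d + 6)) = d^2 + d - 30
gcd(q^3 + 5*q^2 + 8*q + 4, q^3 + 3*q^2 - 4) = q^2 + 4*q + 4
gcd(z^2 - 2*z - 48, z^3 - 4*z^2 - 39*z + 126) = z + 6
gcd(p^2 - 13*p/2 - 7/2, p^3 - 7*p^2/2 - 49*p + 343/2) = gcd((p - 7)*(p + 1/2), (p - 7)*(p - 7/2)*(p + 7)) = p - 7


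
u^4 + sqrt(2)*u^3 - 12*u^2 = u^2*(u - 2*sqrt(2))*(u + 3*sqrt(2))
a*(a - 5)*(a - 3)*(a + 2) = a^4 - 6*a^3 - a^2 + 30*a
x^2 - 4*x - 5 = (x - 5)*(x + 1)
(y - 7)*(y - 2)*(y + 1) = y^3 - 8*y^2 + 5*y + 14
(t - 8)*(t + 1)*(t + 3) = t^3 - 4*t^2 - 29*t - 24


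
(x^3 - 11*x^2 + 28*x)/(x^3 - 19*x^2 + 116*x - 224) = x/(x - 8)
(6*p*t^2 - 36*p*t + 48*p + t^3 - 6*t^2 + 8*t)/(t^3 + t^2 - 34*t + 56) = (6*p + t)/(t + 7)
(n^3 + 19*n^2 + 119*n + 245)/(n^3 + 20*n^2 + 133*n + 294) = (n + 5)/(n + 6)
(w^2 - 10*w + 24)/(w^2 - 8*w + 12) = (w - 4)/(w - 2)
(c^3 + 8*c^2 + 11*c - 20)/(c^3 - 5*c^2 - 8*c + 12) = (c^2 + 9*c + 20)/(c^2 - 4*c - 12)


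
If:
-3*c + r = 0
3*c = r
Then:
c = r/3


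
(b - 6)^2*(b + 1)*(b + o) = b^4 + b^3*o - 11*b^3 - 11*b^2*o + 24*b^2 + 24*b*o + 36*b + 36*o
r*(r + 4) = r^2 + 4*r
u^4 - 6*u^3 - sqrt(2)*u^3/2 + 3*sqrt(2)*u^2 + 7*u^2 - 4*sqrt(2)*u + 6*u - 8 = (u - 4)*(u - 2)*(u - sqrt(2))*(u + sqrt(2)/2)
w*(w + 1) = w^2 + w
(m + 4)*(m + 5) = m^2 + 9*m + 20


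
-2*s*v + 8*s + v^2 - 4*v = (-2*s + v)*(v - 4)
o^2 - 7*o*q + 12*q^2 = (o - 4*q)*(o - 3*q)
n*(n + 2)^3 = n^4 + 6*n^3 + 12*n^2 + 8*n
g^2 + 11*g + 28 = (g + 4)*(g + 7)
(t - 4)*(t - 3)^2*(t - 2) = t^4 - 12*t^3 + 53*t^2 - 102*t + 72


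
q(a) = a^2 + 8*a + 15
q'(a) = 2*a + 8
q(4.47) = 70.74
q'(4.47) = 16.94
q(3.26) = 51.71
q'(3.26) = 14.52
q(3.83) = 60.31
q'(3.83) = 15.66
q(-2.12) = 2.53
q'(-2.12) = 3.76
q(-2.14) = 2.46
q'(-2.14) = 3.72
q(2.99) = 47.86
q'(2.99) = 13.98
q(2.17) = 37.07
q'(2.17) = 12.34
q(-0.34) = 12.40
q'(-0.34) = 7.32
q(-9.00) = 24.00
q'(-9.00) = -10.00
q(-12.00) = 63.00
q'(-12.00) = -16.00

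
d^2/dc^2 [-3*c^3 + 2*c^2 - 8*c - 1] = 4 - 18*c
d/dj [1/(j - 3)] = -1/(j - 3)^2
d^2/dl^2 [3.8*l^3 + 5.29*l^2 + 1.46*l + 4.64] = 22.8*l + 10.58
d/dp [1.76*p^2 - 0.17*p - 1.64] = 3.52*p - 0.17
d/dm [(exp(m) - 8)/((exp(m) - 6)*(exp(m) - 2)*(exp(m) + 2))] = 2*(-exp(3*m) + 15*exp(2*m) - 48*exp(m) - 4)*exp(m)/(exp(6*m) - 12*exp(5*m) + 28*exp(4*m) + 96*exp(3*m) - 272*exp(2*m) - 192*exp(m) + 576)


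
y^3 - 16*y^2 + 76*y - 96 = (y - 8)*(y - 6)*(y - 2)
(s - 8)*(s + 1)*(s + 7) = s^3 - 57*s - 56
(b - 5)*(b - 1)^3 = b^4 - 8*b^3 + 18*b^2 - 16*b + 5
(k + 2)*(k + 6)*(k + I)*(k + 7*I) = k^4 + 8*k^3 + 8*I*k^3 + 5*k^2 + 64*I*k^2 - 56*k + 96*I*k - 84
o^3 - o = o*(o - 1)*(o + 1)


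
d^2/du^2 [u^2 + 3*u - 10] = 2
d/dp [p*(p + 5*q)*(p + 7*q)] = 3*p^2 + 24*p*q + 35*q^2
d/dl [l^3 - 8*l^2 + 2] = l*(3*l - 16)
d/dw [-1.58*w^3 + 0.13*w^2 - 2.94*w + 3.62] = -4.74*w^2 + 0.26*w - 2.94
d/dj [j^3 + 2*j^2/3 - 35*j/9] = 3*j^2 + 4*j/3 - 35/9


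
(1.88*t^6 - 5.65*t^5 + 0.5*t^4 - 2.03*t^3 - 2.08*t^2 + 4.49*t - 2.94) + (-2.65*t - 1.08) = 1.88*t^6 - 5.65*t^5 + 0.5*t^4 - 2.03*t^3 - 2.08*t^2 + 1.84*t - 4.02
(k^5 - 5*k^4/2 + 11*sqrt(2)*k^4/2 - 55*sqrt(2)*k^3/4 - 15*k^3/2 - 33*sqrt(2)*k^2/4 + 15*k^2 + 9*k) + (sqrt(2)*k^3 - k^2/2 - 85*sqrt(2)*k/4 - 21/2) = k^5 - 5*k^4/2 + 11*sqrt(2)*k^4/2 - 51*sqrt(2)*k^3/4 - 15*k^3/2 - 33*sqrt(2)*k^2/4 + 29*k^2/2 - 85*sqrt(2)*k/4 + 9*k - 21/2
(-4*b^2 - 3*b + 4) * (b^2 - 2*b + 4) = -4*b^4 + 5*b^3 - 6*b^2 - 20*b + 16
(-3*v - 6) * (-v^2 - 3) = 3*v^3 + 6*v^2 + 9*v + 18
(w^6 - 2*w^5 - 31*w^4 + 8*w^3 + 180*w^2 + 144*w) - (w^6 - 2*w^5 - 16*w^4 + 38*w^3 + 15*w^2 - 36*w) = -15*w^4 - 30*w^3 + 165*w^2 + 180*w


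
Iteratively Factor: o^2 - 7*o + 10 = (o - 2)*(o - 5)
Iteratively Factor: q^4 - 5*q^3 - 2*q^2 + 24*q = (q - 4)*(q^3 - q^2 - 6*q) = (q - 4)*(q - 3)*(q^2 + 2*q) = (q - 4)*(q - 3)*(q + 2)*(q)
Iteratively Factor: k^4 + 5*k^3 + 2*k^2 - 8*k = (k + 4)*(k^3 + k^2 - 2*k) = k*(k + 4)*(k^2 + k - 2) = k*(k - 1)*(k + 4)*(k + 2)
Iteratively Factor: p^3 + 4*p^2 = (p + 4)*(p^2) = p*(p + 4)*(p)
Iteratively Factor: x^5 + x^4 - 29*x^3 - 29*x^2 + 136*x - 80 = (x + 4)*(x^4 - 3*x^3 - 17*x^2 + 39*x - 20) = (x + 4)^2*(x^3 - 7*x^2 + 11*x - 5) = (x - 1)*(x + 4)^2*(x^2 - 6*x + 5) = (x - 1)^2*(x + 4)^2*(x - 5)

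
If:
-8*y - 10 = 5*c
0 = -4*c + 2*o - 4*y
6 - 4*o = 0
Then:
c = 16/3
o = 3/2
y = -55/12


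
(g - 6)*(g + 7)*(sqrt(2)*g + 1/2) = sqrt(2)*g^3 + g^2/2 + sqrt(2)*g^2 - 42*sqrt(2)*g + g/2 - 21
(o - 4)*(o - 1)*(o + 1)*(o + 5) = o^4 + o^3 - 21*o^2 - o + 20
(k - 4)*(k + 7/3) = k^2 - 5*k/3 - 28/3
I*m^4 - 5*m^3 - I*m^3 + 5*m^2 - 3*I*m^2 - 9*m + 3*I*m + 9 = (m - 1)*(m + 3*I)^2*(I*m + 1)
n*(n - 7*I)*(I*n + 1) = I*n^3 + 8*n^2 - 7*I*n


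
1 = 1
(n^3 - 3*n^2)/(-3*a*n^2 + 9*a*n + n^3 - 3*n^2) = -n/(3*a - n)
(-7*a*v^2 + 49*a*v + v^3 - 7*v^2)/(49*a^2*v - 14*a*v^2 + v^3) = (v - 7)/(-7*a + v)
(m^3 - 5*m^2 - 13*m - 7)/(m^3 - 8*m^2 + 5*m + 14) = (m + 1)/(m - 2)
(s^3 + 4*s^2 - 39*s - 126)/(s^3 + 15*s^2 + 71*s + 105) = (s - 6)/(s + 5)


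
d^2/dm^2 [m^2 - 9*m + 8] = 2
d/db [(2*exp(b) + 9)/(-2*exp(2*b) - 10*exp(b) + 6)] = (exp(2*b) + 9*exp(b) + 51/2)*exp(b)/(exp(4*b) + 10*exp(3*b) + 19*exp(2*b) - 30*exp(b) + 9)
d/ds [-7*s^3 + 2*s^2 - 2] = s*(4 - 21*s)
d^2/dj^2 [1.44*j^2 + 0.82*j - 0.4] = 2.88000000000000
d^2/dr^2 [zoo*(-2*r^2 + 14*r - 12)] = zoo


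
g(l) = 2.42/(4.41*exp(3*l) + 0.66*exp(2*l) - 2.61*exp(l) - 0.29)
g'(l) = 2.42*(-13.23*exp(3*l) - 1.32*exp(2*l) + 2.61*exp(l))/(4.41*exp(3*l) + 0.66*exp(2*l) - 2.61*exp(l) - 0.29)^2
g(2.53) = 0.00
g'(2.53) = -0.00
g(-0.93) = -2.56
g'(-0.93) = 0.03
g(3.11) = 0.00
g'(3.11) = -0.00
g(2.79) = 0.00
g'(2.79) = -0.00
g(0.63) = 0.09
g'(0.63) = -0.30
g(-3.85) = -7.01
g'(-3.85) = 1.11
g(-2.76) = -5.36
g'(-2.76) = 1.86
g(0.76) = 0.06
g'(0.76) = -0.19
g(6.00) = 0.00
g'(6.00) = 0.00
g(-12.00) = -8.34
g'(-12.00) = 0.00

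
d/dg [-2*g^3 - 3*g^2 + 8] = 6*g*(-g - 1)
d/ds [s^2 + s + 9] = 2*s + 1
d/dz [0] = 0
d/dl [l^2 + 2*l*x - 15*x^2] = 2*l + 2*x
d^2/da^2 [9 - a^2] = -2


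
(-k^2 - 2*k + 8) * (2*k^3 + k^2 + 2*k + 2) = -2*k^5 - 5*k^4 + 12*k^3 + 2*k^2 + 12*k + 16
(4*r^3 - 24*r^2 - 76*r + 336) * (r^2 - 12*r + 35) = 4*r^5 - 72*r^4 + 352*r^3 + 408*r^2 - 6692*r + 11760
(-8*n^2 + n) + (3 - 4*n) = -8*n^2 - 3*n + 3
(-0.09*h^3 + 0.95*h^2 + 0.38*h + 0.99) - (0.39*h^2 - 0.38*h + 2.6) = -0.09*h^3 + 0.56*h^2 + 0.76*h - 1.61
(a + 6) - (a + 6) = 0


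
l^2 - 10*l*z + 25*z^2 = (l - 5*z)^2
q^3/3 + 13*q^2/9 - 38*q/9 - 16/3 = (q/3 + 1/3)*(q - 8/3)*(q + 6)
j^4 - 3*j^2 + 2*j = j*(j - 1)^2*(j + 2)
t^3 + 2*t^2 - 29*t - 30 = (t - 5)*(t + 1)*(t + 6)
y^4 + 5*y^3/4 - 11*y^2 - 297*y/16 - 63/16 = (y - 7/2)*(y + 1/4)*(y + 3/2)*(y + 3)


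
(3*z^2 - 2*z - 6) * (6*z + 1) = 18*z^3 - 9*z^2 - 38*z - 6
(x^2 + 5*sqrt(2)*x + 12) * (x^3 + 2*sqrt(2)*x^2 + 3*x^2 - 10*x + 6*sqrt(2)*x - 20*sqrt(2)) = x^5 + 3*x^4 + 7*sqrt(2)*x^4 + 22*x^3 + 21*sqrt(2)*x^3 - 46*sqrt(2)*x^2 + 96*x^2 - 320*x + 72*sqrt(2)*x - 240*sqrt(2)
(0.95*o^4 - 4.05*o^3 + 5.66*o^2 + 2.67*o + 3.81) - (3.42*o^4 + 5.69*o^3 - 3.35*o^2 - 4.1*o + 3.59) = -2.47*o^4 - 9.74*o^3 + 9.01*o^2 + 6.77*o + 0.22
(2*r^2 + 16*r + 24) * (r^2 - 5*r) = 2*r^4 + 6*r^3 - 56*r^2 - 120*r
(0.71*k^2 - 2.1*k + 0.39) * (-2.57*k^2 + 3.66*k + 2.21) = -1.8247*k^4 + 7.9956*k^3 - 7.1192*k^2 - 3.2136*k + 0.8619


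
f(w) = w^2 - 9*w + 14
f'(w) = 2*w - 9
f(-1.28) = 27.16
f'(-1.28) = -11.56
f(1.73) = 1.42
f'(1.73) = -5.54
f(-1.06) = 24.66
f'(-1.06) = -11.12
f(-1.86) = 34.20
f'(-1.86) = -12.72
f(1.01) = 5.93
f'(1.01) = -6.98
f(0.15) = 12.67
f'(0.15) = -8.70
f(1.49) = 2.81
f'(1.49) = -6.02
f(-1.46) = 29.27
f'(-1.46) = -11.92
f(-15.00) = 374.00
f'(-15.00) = -39.00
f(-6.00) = 104.00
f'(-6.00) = -21.00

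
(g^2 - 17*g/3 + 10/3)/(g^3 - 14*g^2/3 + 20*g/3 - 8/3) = (g - 5)/(g^2 - 4*g + 4)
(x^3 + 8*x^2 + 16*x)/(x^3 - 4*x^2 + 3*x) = (x^2 + 8*x + 16)/(x^2 - 4*x + 3)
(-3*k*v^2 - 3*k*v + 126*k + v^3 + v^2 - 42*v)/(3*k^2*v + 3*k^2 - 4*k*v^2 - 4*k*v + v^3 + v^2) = (v^2 + v - 42)/(-k*v - k + v^2 + v)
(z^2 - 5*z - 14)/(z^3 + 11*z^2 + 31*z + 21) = (z^2 - 5*z - 14)/(z^3 + 11*z^2 + 31*z + 21)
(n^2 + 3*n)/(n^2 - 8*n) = (n + 3)/(n - 8)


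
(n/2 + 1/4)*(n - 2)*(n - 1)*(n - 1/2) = n^4/2 - 3*n^3/2 + 7*n^2/8 + 3*n/8 - 1/4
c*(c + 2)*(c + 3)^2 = c^4 + 8*c^3 + 21*c^2 + 18*c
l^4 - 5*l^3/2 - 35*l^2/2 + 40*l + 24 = (l - 4)*(l - 3)*(l + 1/2)*(l + 4)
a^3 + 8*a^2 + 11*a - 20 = (a - 1)*(a + 4)*(a + 5)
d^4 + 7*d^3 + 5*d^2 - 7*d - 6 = (d - 1)*(d + 1)^2*(d + 6)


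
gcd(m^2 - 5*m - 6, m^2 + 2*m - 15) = 1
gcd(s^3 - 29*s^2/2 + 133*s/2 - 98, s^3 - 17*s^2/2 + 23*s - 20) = s - 4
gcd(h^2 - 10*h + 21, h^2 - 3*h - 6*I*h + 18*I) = h - 3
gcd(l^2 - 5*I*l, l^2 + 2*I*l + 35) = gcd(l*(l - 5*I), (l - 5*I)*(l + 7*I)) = l - 5*I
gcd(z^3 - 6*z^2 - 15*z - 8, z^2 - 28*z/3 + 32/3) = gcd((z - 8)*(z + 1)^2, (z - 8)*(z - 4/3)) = z - 8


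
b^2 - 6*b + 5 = (b - 5)*(b - 1)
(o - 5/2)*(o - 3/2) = o^2 - 4*o + 15/4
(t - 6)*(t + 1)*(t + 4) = t^3 - t^2 - 26*t - 24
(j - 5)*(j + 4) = j^2 - j - 20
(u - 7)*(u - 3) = u^2 - 10*u + 21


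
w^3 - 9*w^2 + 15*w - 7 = (w - 7)*(w - 1)^2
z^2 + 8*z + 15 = (z + 3)*(z + 5)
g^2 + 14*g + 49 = (g + 7)^2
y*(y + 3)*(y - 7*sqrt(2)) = y^3 - 7*sqrt(2)*y^2 + 3*y^2 - 21*sqrt(2)*y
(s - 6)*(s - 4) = s^2 - 10*s + 24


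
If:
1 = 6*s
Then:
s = 1/6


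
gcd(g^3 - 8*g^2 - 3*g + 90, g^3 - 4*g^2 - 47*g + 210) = g^2 - 11*g + 30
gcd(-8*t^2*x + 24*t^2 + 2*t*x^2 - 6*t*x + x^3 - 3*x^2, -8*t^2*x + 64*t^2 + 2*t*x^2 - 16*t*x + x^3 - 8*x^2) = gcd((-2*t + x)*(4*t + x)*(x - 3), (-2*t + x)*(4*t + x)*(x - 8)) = -8*t^2 + 2*t*x + x^2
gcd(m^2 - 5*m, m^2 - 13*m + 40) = m - 5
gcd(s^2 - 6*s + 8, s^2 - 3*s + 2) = s - 2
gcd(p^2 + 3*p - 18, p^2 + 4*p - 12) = p + 6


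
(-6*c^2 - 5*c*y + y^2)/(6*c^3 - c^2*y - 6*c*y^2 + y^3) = 1/(-c + y)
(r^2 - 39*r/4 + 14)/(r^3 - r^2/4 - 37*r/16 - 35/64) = 16*(r - 8)/(16*r^2 + 24*r + 5)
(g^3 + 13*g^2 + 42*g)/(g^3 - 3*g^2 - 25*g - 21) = g*(g^2 + 13*g + 42)/(g^3 - 3*g^2 - 25*g - 21)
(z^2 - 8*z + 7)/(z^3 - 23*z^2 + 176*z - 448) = (z - 1)/(z^2 - 16*z + 64)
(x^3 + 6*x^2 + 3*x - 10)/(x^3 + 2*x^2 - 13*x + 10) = (x + 2)/(x - 2)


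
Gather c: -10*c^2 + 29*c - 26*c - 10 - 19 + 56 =-10*c^2 + 3*c + 27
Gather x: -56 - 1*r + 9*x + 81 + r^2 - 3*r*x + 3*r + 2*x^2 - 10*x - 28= r^2 + 2*r + 2*x^2 + x*(-3*r - 1) - 3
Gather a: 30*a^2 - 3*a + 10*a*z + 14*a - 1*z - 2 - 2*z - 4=30*a^2 + a*(10*z + 11) - 3*z - 6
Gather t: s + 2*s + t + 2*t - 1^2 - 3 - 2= 3*s + 3*t - 6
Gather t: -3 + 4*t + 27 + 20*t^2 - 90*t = 20*t^2 - 86*t + 24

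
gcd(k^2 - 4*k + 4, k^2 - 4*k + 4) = k^2 - 4*k + 4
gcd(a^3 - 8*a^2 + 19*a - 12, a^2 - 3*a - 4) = a - 4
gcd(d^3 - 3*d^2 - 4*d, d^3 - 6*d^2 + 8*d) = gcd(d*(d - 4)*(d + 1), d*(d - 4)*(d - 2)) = d^2 - 4*d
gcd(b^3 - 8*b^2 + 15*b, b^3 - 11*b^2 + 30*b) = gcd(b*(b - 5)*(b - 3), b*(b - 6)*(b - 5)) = b^2 - 5*b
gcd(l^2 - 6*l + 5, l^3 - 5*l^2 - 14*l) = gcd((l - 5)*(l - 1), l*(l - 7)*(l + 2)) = 1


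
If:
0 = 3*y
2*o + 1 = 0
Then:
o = -1/2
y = 0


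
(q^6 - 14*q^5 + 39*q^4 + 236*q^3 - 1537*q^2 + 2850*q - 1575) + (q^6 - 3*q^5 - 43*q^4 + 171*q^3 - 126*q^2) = 2*q^6 - 17*q^5 - 4*q^4 + 407*q^3 - 1663*q^2 + 2850*q - 1575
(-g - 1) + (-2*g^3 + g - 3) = -2*g^3 - 4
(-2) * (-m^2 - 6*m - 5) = 2*m^2 + 12*m + 10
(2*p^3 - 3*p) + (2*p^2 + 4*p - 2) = 2*p^3 + 2*p^2 + p - 2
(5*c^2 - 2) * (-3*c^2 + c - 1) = -15*c^4 + 5*c^3 + c^2 - 2*c + 2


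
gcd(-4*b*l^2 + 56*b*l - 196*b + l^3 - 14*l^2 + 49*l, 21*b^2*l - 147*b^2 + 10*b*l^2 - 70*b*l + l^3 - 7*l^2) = l - 7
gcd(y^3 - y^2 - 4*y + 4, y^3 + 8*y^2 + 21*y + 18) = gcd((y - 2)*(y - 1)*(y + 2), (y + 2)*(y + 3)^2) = y + 2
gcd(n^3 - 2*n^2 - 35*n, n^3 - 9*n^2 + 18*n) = n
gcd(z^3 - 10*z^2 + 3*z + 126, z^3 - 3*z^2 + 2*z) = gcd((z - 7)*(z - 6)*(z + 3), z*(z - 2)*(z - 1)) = 1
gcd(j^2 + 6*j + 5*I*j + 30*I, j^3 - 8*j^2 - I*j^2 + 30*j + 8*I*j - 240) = j + 5*I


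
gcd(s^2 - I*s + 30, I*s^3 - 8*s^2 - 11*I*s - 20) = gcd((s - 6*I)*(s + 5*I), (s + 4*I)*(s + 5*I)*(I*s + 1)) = s + 5*I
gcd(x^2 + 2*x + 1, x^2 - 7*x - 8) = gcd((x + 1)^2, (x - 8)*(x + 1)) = x + 1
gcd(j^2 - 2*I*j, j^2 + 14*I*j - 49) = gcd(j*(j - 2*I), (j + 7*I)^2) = 1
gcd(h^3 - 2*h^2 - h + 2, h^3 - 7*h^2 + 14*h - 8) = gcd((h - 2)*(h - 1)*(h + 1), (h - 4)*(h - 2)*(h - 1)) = h^2 - 3*h + 2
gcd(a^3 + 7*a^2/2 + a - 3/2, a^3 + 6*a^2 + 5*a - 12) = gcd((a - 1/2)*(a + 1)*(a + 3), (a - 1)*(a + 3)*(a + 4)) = a + 3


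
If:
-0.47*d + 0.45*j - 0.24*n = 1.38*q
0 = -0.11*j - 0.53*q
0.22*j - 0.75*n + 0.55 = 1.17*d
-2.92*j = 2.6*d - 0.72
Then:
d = -0.02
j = 0.26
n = 0.84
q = -0.05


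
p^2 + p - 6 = (p - 2)*(p + 3)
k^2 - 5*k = k*(k - 5)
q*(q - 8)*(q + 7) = q^3 - q^2 - 56*q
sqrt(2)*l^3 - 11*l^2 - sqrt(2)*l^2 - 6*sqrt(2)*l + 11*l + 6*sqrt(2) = (l - 1)*(l - 6*sqrt(2))*(sqrt(2)*l + 1)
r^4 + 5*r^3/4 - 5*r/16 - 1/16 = (r - 1/2)*(r + 1/4)*(r + 1/2)*(r + 1)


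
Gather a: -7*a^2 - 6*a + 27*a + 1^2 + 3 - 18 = -7*a^2 + 21*a - 14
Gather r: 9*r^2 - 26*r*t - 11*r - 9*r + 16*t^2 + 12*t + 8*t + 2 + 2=9*r^2 + r*(-26*t - 20) + 16*t^2 + 20*t + 4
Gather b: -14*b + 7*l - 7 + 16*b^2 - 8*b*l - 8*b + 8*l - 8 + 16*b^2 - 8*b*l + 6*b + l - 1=32*b^2 + b*(-16*l - 16) + 16*l - 16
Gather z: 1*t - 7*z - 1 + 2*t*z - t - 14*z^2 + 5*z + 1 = -14*z^2 + z*(2*t - 2)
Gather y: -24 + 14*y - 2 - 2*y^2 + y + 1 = -2*y^2 + 15*y - 25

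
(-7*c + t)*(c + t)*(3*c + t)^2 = -63*c^4 - 96*c^3*t - 34*c^2*t^2 + t^4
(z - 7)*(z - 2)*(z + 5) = z^3 - 4*z^2 - 31*z + 70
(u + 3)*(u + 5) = u^2 + 8*u + 15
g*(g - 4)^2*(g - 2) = g^4 - 10*g^3 + 32*g^2 - 32*g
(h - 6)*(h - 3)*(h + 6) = h^3 - 3*h^2 - 36*h + 108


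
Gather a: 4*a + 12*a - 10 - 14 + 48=16*a + 24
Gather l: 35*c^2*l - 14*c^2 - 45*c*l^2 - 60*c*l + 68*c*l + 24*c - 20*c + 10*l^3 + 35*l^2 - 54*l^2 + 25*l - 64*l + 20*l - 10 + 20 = -14*c^2 + 4*c + 10*l^3 + l^2*(-45*c - 19) + l*(35*c^2 + 8*c - 19) + 10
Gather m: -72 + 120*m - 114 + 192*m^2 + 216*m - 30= 192*m^2 + 336*m - 216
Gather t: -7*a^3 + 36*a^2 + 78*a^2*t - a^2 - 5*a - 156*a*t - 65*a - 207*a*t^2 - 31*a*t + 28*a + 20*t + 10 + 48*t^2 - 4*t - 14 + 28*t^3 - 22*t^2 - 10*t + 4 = -7*a^3 + 35*a^2 - 42*a + 28*t^3 + t^2*(26 - 207*a) + t*(78*a^2 - 187*a + 6)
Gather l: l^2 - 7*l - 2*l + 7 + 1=l^2 - 9*l + 8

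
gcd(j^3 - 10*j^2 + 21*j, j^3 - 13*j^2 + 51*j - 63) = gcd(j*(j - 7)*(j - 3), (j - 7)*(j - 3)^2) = j^2 - 10*j + 21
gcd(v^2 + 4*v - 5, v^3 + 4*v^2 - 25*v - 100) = v + 5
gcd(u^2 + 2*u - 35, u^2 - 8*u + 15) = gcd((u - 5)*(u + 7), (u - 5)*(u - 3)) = u - 5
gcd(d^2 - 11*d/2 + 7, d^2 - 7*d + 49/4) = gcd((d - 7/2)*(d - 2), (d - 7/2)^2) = d - 7/2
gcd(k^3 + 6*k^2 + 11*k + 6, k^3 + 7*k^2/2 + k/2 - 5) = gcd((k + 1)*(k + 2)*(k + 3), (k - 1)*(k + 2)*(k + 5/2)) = k + 2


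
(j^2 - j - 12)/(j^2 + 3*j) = (j - 4)/j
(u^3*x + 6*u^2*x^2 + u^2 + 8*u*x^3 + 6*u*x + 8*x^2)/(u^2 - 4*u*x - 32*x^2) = (-u^2*x - 2*u*x^2 - u - 2*x)/(-u + 8*x)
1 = 1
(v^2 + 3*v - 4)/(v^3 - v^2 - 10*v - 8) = (-v^2 - 3*v + 4)/(-v^3 + v^2 + 10*v + 8)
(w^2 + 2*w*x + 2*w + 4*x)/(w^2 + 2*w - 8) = (w^2 + 2*w*x + 2*w + 4*x)/(w^2 + 2*w - 8)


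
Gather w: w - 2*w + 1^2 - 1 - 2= -w - 2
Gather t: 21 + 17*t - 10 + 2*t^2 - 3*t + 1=2*t^2 + 14*t + 12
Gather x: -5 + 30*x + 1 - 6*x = 24*x - 4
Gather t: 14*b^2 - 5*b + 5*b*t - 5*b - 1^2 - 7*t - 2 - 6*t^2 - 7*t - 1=14*b^2 - 10*b - 6*t^2 + t*(5*b - 14) - 4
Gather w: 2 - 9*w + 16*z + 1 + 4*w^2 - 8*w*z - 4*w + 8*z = 4*w^2 + w*(-8*z - 13) + 24*z + 3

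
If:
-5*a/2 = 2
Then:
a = -4/5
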